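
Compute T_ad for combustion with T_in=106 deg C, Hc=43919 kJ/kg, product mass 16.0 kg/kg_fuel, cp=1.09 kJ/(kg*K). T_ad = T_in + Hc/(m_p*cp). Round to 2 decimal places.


T_ad = T_in + Hc / (m_p * cp)
Denominator = 16.0 * 1.09 = 17.4400
Temperature rise = 43919 / 17.4400 = 2518.29 K
T_ad = 106 + 2518.29 = 2624.29 deg C


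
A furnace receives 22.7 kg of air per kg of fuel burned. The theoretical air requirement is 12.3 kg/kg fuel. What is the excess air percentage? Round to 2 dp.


Excess air = actual - stoichiometric = 22.7 - 12.3 = 10.40 kg/kg fuel
Excess air % = (excess / stoich) * 100 = (10.40 / 12.3) * 100 = 84.55%


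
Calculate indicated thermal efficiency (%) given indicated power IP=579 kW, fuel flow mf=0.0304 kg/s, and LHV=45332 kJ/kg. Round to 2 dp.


eta_ith = (IP / (mf * LHV)) * 100
Denominator = 0.0304 * 45332 = 1378.0928 kW
eta_ith = (579 / 1378.0928) * 100 = 42.01%


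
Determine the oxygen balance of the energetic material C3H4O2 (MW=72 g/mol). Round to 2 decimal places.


OB = -1600 * (2C + H/2 - O) / MW
Inner = 2*3 + 4/2 - 2 = 6.00
OB = -1600 * 6.00 / 72 = -133.33%


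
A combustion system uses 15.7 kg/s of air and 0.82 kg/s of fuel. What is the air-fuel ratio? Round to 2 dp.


AFR = m_air / m_fuel
AFR = 15.7 / 0.82 = 19.15


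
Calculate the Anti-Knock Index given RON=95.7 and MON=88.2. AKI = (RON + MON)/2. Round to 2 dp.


AKI = (RON + MON) / 2
AKI = (95.7 + 88.2) / 2
AKI = 183.9 / 2 = 91.95


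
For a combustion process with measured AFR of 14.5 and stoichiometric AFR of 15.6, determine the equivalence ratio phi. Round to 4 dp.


phi = AFR_stoich / AFR_actual
phi = 15.6 / 14.5 = 1.0759


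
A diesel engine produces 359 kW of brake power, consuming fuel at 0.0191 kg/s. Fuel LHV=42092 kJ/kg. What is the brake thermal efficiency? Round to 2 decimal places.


eta_BTE = (BP / (mf * LHV)) * 100
Denominator = 0.0191 * 42092 = 803.9572 kW
eta_BTE = (359 / 803.9572) * 100 = 44.65%


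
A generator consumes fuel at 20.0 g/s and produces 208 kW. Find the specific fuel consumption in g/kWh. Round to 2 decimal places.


SFC = (mf / BP) * 3600
Rate = 20.0 / 208 = 0.096154 g/(s*kW)
SFC = 0.096154 * 3600 = 346.15 g/kWh


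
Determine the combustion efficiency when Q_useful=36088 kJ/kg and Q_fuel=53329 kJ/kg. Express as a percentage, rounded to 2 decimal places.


Efficiency = (Q_useful / Q_fuel) * 100
Efficiency = (36088 / 53329) * 100
Efficiency = 0.6767 * 100 = 67.67%


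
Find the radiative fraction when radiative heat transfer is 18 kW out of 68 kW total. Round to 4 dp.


f_rad = Q_rad / Q_total
f_rad = 18 / 68 = 0.2647


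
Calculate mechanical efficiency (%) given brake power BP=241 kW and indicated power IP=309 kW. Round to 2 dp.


eta_mech = (BP / IP) * 100
Ratio = 241 / 309 = 0.7799
eta_mech = 0.7799 * 100 = 77.99%


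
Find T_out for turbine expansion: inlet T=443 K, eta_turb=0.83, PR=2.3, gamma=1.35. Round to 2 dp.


T_out = T_in * (1 - eta * (1 - PR^(-(gamma-1)/gamma)))
Exponent = -(1.35-1)/1.35 = -0.25925926
PR^exp = 2.3^(-0.25925926) = 0.80578413
Factor = 1 - 0.83*(1 - 0.80578413) = 0.83880083
T_out = 443 * 0.83880083 = 371.59 K


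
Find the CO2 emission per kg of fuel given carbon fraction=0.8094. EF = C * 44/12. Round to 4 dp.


EF = C_frac * (M_CO2 / M_C)
EF = 0.8094 * (44/12)
EF = 0.8094 * 3.666667 = 2.9678 kg_CO2/kg_fuel


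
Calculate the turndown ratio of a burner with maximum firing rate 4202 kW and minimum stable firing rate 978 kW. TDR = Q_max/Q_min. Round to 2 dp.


TDR = Q_max / Q_min
TDR = 4202 / 978 = 4.30


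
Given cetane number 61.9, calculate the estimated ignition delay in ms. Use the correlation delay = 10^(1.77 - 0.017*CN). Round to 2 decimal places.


delay = 10^(1.77 - 0.017*CN)
Exponent = 1.77 - 0.017*61.9 = 0.7177
delay = 10^0.7177 = 5.22 ms


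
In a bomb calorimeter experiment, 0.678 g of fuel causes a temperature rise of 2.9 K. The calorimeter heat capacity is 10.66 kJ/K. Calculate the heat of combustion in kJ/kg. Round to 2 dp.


Hc = C_cal * delta_T / m_fuel
Q_released = 10.66 * 2.9 = 30.9140 kJ
m_fuel = 0.678 g = 0.678/1000 kg = 0.000678 kg
Hc = 30.9140 / 0.000678 = 45595.87 kJ/kg


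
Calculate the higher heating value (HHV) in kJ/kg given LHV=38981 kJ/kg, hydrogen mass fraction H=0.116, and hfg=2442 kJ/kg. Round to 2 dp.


HHV = LHV + hfg * 9 * H
Water addition = 2442 * 9 * 0.116 = 2549.448 kJ/kg
HHV = 38981 + 2549.448 = 41530.45 kJ/kg


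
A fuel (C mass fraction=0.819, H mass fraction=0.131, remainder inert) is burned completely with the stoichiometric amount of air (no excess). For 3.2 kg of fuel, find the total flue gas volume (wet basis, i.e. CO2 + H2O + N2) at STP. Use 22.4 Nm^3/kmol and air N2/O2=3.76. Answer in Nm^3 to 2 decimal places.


Per kg fuel: CO2 = (C/12 kmol)*22.4 = (0.819/12)*22.4 = 1.52880 Nm^3
Per kg fuel: H2O = (H/2 kmol)*22.4 = (0.131/2)*22.4 = 1.46720 Nm^3
O2 needed per kg fuel = C/12 + H/4 = 0.819/12 + 0.131/4 = 0.10100000 kmol
Per kg fuel: N2 = O2*3.76*22.4 = 0.10100000*3.76*22.4 = 8.50662 Nm^3
Total per kg = 1.52880 + 1.46720 + 8.50662 = 11.50262 Nm^3
Total = 11.50262 * 3.2 = 36.81 Nm^3


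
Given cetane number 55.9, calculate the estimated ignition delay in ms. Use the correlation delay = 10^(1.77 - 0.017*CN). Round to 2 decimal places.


delay = 10^(1.77 - 0.017*CN)
Exponent = 1.77 - 0.017*55.9 = 0.8197
delay = 10^0.8197 = 6.60 ms


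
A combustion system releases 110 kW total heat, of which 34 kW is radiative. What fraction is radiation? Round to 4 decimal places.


f_rad = Q_rad / Q_total
f_rad = 34 / 110 = 0.3091


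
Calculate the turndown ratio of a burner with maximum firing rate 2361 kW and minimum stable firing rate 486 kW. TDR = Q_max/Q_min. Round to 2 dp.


TDR = Q_max / Q_min
TDR = 2361 / 486 = 4.86


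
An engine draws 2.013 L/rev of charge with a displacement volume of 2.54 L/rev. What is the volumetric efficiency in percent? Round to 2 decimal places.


eta_v = (V_actual / V_disp) * 100
Ratio = 2.013 / 2.54 = 0.7925
eta_v = 0.7925 * 100 = 79.25%


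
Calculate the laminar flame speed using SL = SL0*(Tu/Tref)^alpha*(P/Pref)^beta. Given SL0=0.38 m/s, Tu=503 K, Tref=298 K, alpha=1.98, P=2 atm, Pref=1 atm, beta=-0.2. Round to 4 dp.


SL = SL0 * (Tu/Tref)^alpha * (P/Pref)^beta
T ratio = 503/298 = 1.68791946
(T ratio)^alpha = 1.68791946^1.98 = 2.819398
(P/Pref)^beta = 2^(-0.2) = 0.870551
SL = 0.38 * 2.819398 * 0.870551 = 0.9327 m/s


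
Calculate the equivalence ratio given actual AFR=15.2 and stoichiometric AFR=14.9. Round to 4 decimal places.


phi = AFR_stoich / AFR_actual
phi = 14.9 / 15.2 = 0.9803


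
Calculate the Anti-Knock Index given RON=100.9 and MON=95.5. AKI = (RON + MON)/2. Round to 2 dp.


AKI = (RON + MON) / 2
AKI = (100.9 + 95.5) / 2
AKI = 196.4 / 2 = 98.20


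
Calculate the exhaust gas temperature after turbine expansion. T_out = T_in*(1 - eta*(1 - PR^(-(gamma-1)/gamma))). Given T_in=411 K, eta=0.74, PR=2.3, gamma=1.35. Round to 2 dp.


T_out = T_in * (1 - eta * (1 - PR^(-(gamma-1)/gamma)))
Exponent = -(1.35-1)/1.35 = -0.25925926
PR^exp = 2.3^(-0.25925926) = 0.80578413
Factor = 1 - 0.74*(1 - 0.80578413) = 0.85628026
T_out = 411 * 0.85628026 = 351.93 K


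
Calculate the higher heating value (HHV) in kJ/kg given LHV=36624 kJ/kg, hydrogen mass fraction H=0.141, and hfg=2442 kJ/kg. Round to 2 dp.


HHV = LHV + hfg * 9 * H
Water addition = 2442 * 9 * 0.141 = 3098.898 kJ/kg
HHV = 36624 + 3098.898 = 39722.90 kJ/kg


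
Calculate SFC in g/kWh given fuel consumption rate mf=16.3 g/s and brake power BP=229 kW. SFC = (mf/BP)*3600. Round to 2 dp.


SFC = (mf / BP) * 3600
Rate = 16.3 / 229 = 0.071179 g/(s*kW)
SFC = 0.071179 * 3600 = 256.24 g/kWh


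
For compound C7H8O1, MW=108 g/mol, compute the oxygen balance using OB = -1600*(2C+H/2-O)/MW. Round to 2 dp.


OB = -1600 * (2C + H/2 - O) / MW
Inner = 2*7 + 8/2 - 1 = 17.00
OB = -1600 * 17.00 / 108 = -251.85%


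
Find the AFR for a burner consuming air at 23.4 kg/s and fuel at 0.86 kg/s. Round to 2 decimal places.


AFR = m_air / m_fuel
AFR = 23.4 / 0.86 = 27.21


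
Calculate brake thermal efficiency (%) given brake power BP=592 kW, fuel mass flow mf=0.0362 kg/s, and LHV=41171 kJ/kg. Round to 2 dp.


eta_BTE = (BP / (mf * LHV)) * 100
Denominator = 0.0362 * 41171 = 1490.3902 kW
eta_BTE = (592 / 1490.3902) * 100 = 39.72%


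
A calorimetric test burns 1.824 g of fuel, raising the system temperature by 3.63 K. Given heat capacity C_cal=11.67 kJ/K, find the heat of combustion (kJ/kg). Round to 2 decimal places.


Hc = C_cal * delta_T / m_fuel
Q_released = 11.67 * 3.63 = 42.3621 kJ
m_fuel = 1.824 g = 1.824/1000 kg = 0.001824 kg
Hc = 42.3621 / 0.001824 = 23224.84 kJ/kg


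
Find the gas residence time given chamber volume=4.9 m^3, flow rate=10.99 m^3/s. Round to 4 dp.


tau = V / Q_flow
tau = 4.9 / 10.99 = 0.4459 s


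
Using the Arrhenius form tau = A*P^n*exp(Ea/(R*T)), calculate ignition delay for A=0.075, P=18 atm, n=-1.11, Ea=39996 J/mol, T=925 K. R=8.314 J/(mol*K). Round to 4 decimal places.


tau = A * P^n * exp(Ea/(R*T))
P^n = 18^(-1.11) = 0.04042477
Ea/(R*T) = 39996/(8.314*925) = 5.200736
exp(Ea/(R*T)) = 181.405703
tau = 0.075 * 0.04042477 * 181.405703 = 0.5500 ms


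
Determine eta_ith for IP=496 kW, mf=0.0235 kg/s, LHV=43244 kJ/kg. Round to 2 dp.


eta_ith = (IP / (mf * LHV)) * 100
Denominator = 0.0235 * 43244 = 1016.2340 kW
eta_ith = (496 / 1016.2340) * 100 = 48.81%


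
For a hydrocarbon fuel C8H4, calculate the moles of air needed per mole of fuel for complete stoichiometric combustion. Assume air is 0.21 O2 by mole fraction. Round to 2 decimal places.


Balanced combustion: C8H4 + 9 O2 -> 8 CO2 + 2 H2O
O2 needed = C + H/4 = 8 + 4/4 = 9.00 moles
Air moles = O2 / 0.21 = 9.00 / 0.21 = 42.86 moles air


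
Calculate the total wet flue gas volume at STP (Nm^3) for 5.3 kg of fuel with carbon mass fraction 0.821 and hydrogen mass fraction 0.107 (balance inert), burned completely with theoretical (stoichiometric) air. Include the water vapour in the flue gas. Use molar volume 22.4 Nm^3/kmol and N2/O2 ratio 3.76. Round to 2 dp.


Per kg fuel: CO2 = (C/12 kmol)*22.4 = (0.821/12)*22.4 = 1.53253 Nm^3
Per kg fuel: H2O = (H/2 kmol)*22.4 = (0.107/2)*22.4 = 1.19840 Nm^3
O2 needed per kg fuel = C/12 + H/4 = 0.821/12 + 0.107/4 = 0.09516667 kmol
Per kg fuel: N2 = O2*3.76*22.4 = 0.09516667*3.76*22.4 = 8.01532 Nm^3
Total per kg = 1.53253 + 1.19840 + 8.01532 = 10.74625 Nm^3
Total = 10.74625 * 5.3 = 56.96 Nm^3


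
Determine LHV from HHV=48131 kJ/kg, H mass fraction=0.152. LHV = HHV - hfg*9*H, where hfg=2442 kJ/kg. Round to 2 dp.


LHV = HHV - hfg * 9 * H
Water correction = 2442 * 9 * 0.152 = 3340.656 kJ/kg
LHV = 48131 - 3340.656 = 44790.34 kJ/kg


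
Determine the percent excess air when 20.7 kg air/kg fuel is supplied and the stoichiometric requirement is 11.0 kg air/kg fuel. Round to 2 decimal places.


Excess air = actual - stoichiometric = 20.7 - 11.0 = 9.70 kg/kg fuel
Excess air % = (excess / stoich) * 100 = (9.70 / 11.0) * 100 = 88.18%


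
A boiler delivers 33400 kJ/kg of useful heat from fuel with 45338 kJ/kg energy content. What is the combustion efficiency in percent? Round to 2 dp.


Efficiency = (Q_useful / Q_fuel) * 100
Efficiency = (33400 / 45338) * 100
Efficiency = 0.7367 * 100 = 73.67%


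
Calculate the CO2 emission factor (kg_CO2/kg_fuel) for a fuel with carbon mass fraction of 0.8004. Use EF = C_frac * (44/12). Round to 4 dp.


EF = C_frac * (M_CO2 / M_C)
EF = 0.8004 * (44/12)
EF = 0.8004 * 3.666667 = 2.9348 kg_CO2/kg_fuel


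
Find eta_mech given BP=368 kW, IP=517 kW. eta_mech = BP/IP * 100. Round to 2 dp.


eta_mech = (BP / IP) * 100
Ratio = 368 / 517 = 0.7118
eta_mech = 0.7118 * 100 = 71.18%


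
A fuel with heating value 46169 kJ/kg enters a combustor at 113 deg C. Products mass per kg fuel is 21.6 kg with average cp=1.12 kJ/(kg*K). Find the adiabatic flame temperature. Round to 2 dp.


T_ad = T_in + Hc / (m_p * cp)
Denominator = 21.6 * 1.12 = 24.1920
Temperature rise = 46169 / 24.1920 = 1908.44 K
T_ad = 113 + 1908.44 = 2021.44 deg C


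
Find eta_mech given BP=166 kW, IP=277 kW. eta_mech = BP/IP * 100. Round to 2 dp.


eta_mech = (BP / IP) * 100
Ratio = 166 / 277 = 0.5993
eta_mech = 0.5993 * 100 = 59.93%


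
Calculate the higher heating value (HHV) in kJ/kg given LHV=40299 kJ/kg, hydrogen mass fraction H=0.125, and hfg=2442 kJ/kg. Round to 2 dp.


HHV = LHV + hfg * 9 * H
Water addition = 2442 * 9 * 0.125 = 2747.250 kJ/kg
HHV = 40299 + 2747.250 = 43046.25 kJ/kg


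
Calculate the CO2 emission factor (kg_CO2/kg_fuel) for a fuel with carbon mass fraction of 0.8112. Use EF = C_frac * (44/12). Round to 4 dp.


EF = C_frac * (M_CO2 / M_C)
EF = 0.8112 * (44/12)
EF = 0.8112 * 3.666667 = 2.9744 kg_CO2/kg_fuel


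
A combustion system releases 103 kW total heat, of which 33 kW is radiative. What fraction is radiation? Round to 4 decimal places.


f_rad = Q_rad / Q_total
f_rad = 33 / 103 = 0.3204


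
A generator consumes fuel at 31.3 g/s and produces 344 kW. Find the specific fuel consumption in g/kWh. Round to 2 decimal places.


SFC = (mf / BP) * 3600
Rate = 31.3 / 344 = 0.090988 g/(s*kW)
SFC = 0.090988 * 3600 = 327.56 g/kWh


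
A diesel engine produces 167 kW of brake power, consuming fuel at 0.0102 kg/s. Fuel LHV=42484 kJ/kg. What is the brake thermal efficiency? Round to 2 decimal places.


eta_BTE = (BP / (mf * LHV)) * 100
Denominator = 0.0102 * 42484 = 433.3368 kW
eta_BTE = (167 / 433.3368) * 100 = 38.54%


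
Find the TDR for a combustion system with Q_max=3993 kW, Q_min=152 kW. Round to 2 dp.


TDR = Q_max / Q_min
TDR = 3993 / 152 = 26.27


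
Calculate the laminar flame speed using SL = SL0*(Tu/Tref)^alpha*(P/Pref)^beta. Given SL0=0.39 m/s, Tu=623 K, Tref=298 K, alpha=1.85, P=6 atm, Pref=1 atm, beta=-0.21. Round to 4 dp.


SL = SL0 * (Tu/Tref)^alpha * (P/Pref)^beta
T ratio = 623/298 = 2.09060403
(T ratio)^alpha = 2.09060403^1.85 = 3.912936
(P/Pref)^beta = 6^(-0.21) = 0.686417
SL = 0.39 * 3.912936 * 0.686417 = 1.0475 m/s


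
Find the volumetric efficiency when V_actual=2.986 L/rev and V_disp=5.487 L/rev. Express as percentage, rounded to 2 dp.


eta_v = (V_actual / V_disp) * 100
Ratio = 2.986 / 5.487 = 0.5442
eta_v = 0.5442 * 100 = 54.42%


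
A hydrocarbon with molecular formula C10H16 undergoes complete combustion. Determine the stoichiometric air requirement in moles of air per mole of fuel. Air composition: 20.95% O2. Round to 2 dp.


Balanced combustion: C10H16 + 14 O2 -> 10 CO2 + 8 H2O
O2 needed = C + H/4 = 10 + 16/4 = 14.00 moles
Air moles = O2 / 0.2095 = 14.00 / 0.2095 = 66.83 moles air


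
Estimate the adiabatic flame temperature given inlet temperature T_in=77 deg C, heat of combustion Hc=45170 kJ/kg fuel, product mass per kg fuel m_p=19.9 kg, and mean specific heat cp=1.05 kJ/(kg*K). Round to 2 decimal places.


T_ad = T_in + Hc / (m_p * cp)
Denominator = 19.9 * 1.05 = 20.8950
Temperature rise = 45170 / 20.8950 = 2161.76 K
T_ad = 77 + 2161.76 = 2238.76 deg C


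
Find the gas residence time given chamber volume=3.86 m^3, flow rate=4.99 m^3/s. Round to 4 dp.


tau = V / Q_flow
tau = 3.86 / 4.99 = 0.7735 s


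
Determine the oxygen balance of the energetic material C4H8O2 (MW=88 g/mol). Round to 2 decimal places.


OB = -1600 * (2C + H/2 - O) / MW
Inner = 2*4 + 8/2 - 2 = 10.00
OB = -1600 * 10.00 / 88 = -181.82%


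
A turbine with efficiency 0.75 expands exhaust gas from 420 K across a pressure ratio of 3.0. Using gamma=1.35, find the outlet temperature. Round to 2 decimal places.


T_out = T_in * (1 - eta * (1 - PR^(-(gamma-1)/gamma)))
Exponent = -(1.35-1)/1.35 = -0.25925926
PR^exp = 3.0^(-0.25925926) = 0.75214556
Factor = 1 - 0.75*(1 - 0.75214556) = 0.81410917
T_out = 420 * 0.81410917 = 341.93 K


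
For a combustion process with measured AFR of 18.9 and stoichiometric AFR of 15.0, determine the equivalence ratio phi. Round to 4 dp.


phi = AFR_stoich / AFR_actual
phi = 15.0 / 18.9 = 0.7937


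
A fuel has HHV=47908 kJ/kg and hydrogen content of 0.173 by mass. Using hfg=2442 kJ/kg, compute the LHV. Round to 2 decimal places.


LHV = HHV - hfg * 9 * H
Water correction = 2442 * 9 * 0.173 = 3802.194 kJ/kg
LHV = 47908 - 3802.194 = 44105.81 kJ/kg


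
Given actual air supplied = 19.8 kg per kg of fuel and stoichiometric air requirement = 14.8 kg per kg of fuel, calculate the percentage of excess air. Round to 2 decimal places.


Excess air = actual - stoichiometric = 19.8 - 14.8 = 5.00 kg/kg fuel
Excess air % = (excess / stoich) * 100 = (5.00 / 14.8) * 100 = 33.78%


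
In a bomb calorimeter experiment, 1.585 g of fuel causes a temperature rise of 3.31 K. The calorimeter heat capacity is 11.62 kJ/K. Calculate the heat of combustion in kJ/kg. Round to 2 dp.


Hc = C_cal * delta_T / m_fuel
Q_released = 11.62 * 3.31 = 38.4622 kJ
m_fuel = 1.585 g = 1.585/1000 kg = 0.001585 kg
Hc = 38.4622 / 0.001585 = 24266.37 kJ/kg


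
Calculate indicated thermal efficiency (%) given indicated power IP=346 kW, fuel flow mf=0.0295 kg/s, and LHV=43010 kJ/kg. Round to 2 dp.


eta_ith = (IP / (mf * LHV)) * 100
Denominator = 0.0295 * 43010 = 1268.7950 kW
eta_ith = (346 / 1268.7950) * 100 = 27.27%


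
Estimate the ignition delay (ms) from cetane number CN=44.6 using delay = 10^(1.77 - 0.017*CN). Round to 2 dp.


delay = 10^(1.77 - 0.017*CN)
Exponent = 1.77 - 0.017*44.6 = 1.0118
delay = 10^1.0118 = 10.28 ms


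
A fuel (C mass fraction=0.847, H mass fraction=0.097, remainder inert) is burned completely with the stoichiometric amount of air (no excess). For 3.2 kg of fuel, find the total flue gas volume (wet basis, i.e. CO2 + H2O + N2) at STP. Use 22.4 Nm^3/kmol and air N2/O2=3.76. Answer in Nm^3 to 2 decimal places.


Per kg fuel: CO2 = (C/12 kmol)*22.4 = (0.847/12)*22.4 = 1.58107 Nm^3
Per kg fuel: H2O = (H/2 kmol)*22.4 = (0.097/2)*22.4 = 1.08640 Nm^3
O2 needed per kg fuel = C/12 + H/4 = 0.847/12 + 0.097/4 = 0.09483333 kmol
Per kg fuel: N2 = O2*3.76*22.4 = 0.09483333*3.76*22.4 = 7.98724 Nm^3
Total per kg = 1.58107 + 1.08640 + 7.98724 = 10.65471 Nm^3
Total = 10.65471 * 3.2 = 34.10 Nm^3


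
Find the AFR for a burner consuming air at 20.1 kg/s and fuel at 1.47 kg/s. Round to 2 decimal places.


AFR = m_air / m_fuel
AFR = 20.1 / 1.47 = 13.67


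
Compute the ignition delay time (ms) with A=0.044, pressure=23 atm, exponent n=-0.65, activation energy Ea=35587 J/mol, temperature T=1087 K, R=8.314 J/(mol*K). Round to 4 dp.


tau = A * P^n * exp(Ea/(R*T))
P^n = 23^(-0.65) = 0.13027975
Ea/(R*T) = 35587/(8.314*1087) = 3.937783
exp(Ea/(R*T)) = 51.304749
tau = 0.044 * 0.13027975 * 51.304749 = 0.2941 ms


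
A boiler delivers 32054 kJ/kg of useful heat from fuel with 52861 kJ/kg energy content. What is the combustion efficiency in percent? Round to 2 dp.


Efficiency = (Q_useful / Q_fuel) * 100
Efficiency = (32054 / 52861) * 100
Efficiency = 0.6064 * 100 = 60.64%


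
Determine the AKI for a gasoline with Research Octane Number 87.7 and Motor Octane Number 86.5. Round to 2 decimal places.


AKI = (RON + MON) / 2
AKI = (87.7 + 86.5) / 2
AKI = 174.2 / 2 = 87.10


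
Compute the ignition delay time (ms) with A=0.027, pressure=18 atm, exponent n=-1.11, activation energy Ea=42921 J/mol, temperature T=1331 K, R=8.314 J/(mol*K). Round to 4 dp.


tau = A * P^n * exp(Ea/(R*T))
P^n = 18^(-1.11) = 0.04042477
Ea/(R*T) = 42921/(8.314*1331) = 3.878660
exp(Ea/(R*T)) = 48.359389
tau = 0.027 * 0.04042477 * 48.359389 = 0.0528 ms


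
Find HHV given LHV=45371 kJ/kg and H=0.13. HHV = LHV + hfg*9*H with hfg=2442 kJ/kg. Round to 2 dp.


HHV = LHV + hfg * 9 * H
Water addition = 2442 * 9 * 0.13 = 2857.140 kJ/kg
HHV = 45371 + 2857.140 = 48228.14 kJ/kg


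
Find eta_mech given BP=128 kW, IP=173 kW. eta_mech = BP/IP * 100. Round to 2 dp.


eta_mech = (BP / IP) * 100
Ratio = 128 / 173 = 0.7399
eta_mech = 0.7399 * 100 = 73.99%


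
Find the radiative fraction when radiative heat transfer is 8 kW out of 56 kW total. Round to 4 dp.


f_rad = Q_rad / Q_total
f_rad = 8 / 56 = 0.1429


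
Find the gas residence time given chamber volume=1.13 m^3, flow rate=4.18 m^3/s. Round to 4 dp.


tau = V / Q_flow
tau = 1.13 / 4.18 = 0.2703 s


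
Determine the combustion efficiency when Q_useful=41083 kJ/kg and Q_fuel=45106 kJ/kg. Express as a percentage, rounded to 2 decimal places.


Efficiency = (Q_useful / Q_fuel) * 100
Efficiency = (41083 / 45106) * 100
Efficiency = 0.9108 * 100 = 91.08%


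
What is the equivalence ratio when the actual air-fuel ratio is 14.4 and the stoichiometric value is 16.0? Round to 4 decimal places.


phi = AFR_stoich / AFR_actual
phi = 16.0 / 14.4 = 1.1111


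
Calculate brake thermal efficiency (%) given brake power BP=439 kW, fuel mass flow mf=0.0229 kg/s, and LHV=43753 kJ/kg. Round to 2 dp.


eta_BTE = (BP / (mf * LHV)) * 100
Denominator = 0.0229 * 43753 = 1001.9437 kW
eta_BTE = (439 / 1001.9437) * 100 = 43.81%


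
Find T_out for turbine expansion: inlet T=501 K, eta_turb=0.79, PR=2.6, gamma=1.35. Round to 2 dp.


T_out = T_in * (1 - eta * (1 - PR^(-(gamma-1)/gamma)))
Exponent = -(1.35-1)/1.35 = -0.25925926
PR^exp = 2.6^(-0.25925926) = 0.78057442
Factor = 1 - 0.79*(1 - 0.78057442) = 0.82665379
T_out = 501 * 0.82665379 = 414.15 K


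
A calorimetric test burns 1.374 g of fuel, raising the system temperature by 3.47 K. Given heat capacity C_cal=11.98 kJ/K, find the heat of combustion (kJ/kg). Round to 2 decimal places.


Hc = C_cal * delta_T / m_fuel
Q_released = 11.98 * 3.47 = 41.5706 kJ
m_fuel = 1.374 g = 1.374/1000 kg = 0.001374 kg
Hc = 41.5706 / 0.001374 = 30255.17 kJ/kg


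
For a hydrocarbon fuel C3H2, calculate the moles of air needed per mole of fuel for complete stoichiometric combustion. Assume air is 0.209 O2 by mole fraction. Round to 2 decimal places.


Balanced combustion: C3H2 + 3.5 O2 -> 3 CO2 + 1 H2O
O2 needed = C + H/4 = 3 + 2/4 = 3.50 moles
Air moles = O2 / 0.209 = 3.50 / 0.209 = 16.75 moles air


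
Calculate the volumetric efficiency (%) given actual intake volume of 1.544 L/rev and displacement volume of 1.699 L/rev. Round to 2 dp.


eta_v = (V_actual / V_disp) * 100
Ratio = 1.544 / 1.699 = 0.9088
eta_v = 0.9088 * 100 = 90.88%


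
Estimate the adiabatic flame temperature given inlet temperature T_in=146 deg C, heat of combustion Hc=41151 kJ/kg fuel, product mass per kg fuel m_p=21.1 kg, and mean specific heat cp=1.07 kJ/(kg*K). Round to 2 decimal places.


T_ad = T_in + Hc / (m_p * cp)
Denominator = 21.1 * 1.07 = 22.5770
Temperature rise = 41151 / 22.5770 = 1822.70 K
T_ad = 146 + 1822.70 = 1968.70 deg C


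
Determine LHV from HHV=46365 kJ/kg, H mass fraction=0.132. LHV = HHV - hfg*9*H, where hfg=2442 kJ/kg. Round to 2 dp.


LHV = HHV - hfg * 9 * H
Water correction = 2442 * 9 * 0.132 = 2901.096 kJ/kg
LHV = 46365 - 2901.096 = 43463.90 kJ/kg


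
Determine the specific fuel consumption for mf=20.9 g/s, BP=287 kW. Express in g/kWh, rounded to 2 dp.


SFC = (mf / BP) * 3600
Rate = 20.9 / 287 = 0.072822 g/(s*kW)
SFC = 0.072822 * 3600 = 262.16 g/kWh


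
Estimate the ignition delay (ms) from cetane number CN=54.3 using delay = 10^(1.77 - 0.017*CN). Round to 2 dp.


delay = 10^(1.77 - 0.017*CN)
Exponent = 1.77 - 0.017*54.3 = 0.8469
delay = 10^0.8469 = 7.03 ms


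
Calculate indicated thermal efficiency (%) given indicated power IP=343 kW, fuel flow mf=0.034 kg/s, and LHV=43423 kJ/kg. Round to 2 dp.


eta_ith = (IP / (mf * LHV)) * 100
Denominator = 0.034 * 43423 = 1476.3820 kW
eta_ith = (343 / 1476.3820) * 100 = 23.23%


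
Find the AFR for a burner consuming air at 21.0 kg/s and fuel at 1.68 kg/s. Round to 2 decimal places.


AFR = m_air / m_fuel
AFR = 21.0 / 1.68 = 12.50


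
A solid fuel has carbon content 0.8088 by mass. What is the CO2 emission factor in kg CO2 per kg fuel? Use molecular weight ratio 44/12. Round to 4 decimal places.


EF = C_frac * (M_CO2 / M_C)
EF = 0.8088 * (44/12)
EF = 0.8088 * 3.666667 = 2.9656 kg_CO2/kg_fuel


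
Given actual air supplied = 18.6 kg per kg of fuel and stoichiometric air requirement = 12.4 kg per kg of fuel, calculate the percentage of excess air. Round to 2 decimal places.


Excess air = actual - stoichiometric = 18.6 - 12.4 = 6.20 kg/kg fuel
Excess air % = (excess / stoich) * 100 = (6.20 / 12.4) * 100 = 50.00%


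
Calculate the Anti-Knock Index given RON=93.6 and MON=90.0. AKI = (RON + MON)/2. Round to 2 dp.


AKI = (RON + MON) / 2
AKI = (93.6 + 90.0) / 2
AKI = 183.6 / 2 = 91.80


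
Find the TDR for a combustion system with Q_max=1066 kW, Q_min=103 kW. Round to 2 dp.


TDR = Q_max / Q_min
TDR = 1066 / 103 = 10.35


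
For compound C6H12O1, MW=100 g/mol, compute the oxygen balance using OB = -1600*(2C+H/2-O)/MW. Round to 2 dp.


OB = -1600 * (2C + H/2 - O) / MW
Inner = 2*6 + 12/2 - 1 = 17.00
OB = -1600 * 17.00 / 100 = -272.00%


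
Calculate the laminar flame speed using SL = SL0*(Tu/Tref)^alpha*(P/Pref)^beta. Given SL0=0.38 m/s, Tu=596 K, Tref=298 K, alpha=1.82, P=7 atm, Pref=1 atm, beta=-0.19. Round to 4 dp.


SL = SL0 * (Tu/Tref)^alpha * (P/Pref)^beta
T ratio = 596/298 = 2.00000000
(T ratio)^alpha = 2.00000000^1.82 = 3.530812
(P/Pref)^beta = 7^(-0.19) = 0.690926
SL = 0.38 * 3.530812 * 0.690926 = 0.9270 m/s


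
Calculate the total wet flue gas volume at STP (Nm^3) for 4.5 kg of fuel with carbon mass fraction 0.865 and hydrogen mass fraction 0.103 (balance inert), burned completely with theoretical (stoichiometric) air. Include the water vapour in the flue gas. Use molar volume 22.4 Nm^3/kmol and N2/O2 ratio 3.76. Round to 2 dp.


Per kg fuel: CO2 = (C/12 kmol)*22.4 = (0.865/12)*22.4 = 1.61467 Nm^3
Per kg fuel: H2O = (H/2 kmol)*22.4 = (0.103/2)*22.4 = 1.15360 Nm^3
O2 needed per kg fuel = C/12 + H/4 = 0.865/12 + 0.103/4 = 0.09783333 kmol
Per kg fuel: N2 = O2*3.76*22.4 = 0.09783333*3.76*22.4 = 8.23991 Nm^3
Total per kg = 1.61467 + 1.15360 + 8.23991 = 11.00818 Nm^3
Total = 11.00818 * 4.5 = 49.54 Nm^3


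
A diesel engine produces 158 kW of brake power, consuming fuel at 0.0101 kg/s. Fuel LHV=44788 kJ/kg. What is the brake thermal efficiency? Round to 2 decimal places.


eta_BTE = (BP / (mf * LHV)) * 100
Denominator = 0.0101 * 44788 = 452.3588 kW
eta_BTE = (158 / 452.3588) * 100 = 34.93%


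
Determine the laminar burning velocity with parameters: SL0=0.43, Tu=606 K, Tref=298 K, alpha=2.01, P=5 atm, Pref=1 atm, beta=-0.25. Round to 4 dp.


SL = SL0 * (Tu/Tref)^alpha * (P/Pref)^beta
T ratio = 606/298 = 2.03355705
(T ratio)^alpha = 2.03355705^2.01 = 4.164811
(P/Pref)^beta = 5^(-0.25) = 0.668740
SL = 0.43 * 4.164811 * 0.668740 = 1.1976 m/s


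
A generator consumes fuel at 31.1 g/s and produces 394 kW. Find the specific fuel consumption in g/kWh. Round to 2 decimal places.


SFC = (mf / BP) * 3600
Rate = 31.1 / 394 = 0.078934 g/(s*kW)
SFC = 0.078934 * 3600 = 284.16 g/kWh


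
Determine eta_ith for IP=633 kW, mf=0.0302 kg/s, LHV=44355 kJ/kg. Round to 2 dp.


eta_ith = (IP / (mf * LHV)) * 100
Denominator = 0.0302 * 44355 = 1339.5210 kW
eta_ith = (633 / 1339.5210) * 100 = 47.26%


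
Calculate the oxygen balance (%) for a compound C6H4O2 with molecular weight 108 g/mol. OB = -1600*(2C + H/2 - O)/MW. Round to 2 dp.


OB = -1600 * (2C + H/2 - O) / MW
Inner = 2*6 + 4/2 - 2 = 12.00
OB = -1600 * 12.00 / 108 = -177.78%


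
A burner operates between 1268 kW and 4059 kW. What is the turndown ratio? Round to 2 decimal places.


TDR = Q_max / Q_min
TDR = 4059 / 1268 = 3.20


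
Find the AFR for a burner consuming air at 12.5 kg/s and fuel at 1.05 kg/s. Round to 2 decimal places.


AFR = m_air / m_fuel
AFR = 12.5 / 1.05 = 11.90


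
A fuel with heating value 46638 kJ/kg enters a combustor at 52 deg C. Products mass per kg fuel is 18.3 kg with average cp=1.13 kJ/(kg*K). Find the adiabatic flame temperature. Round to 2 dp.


T_ad = T_in + Hc / (m_p * cp)
Denominator = 18.3 * 1.13 = 20.6790
Temperature rise = 46638 / 20.6790 = 2255.33 K
T_ad = 52 + 2255.33 = 2307.33 deg C


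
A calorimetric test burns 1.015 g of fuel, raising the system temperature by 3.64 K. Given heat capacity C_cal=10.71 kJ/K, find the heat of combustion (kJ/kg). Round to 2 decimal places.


Hc = C_cal * delta_T / m_fuel
Q_released = 10.71 * 3.64 = 38.9844 kJ
m_fuel = 1.015 g = 1.015/1000 kg = 0.001015 kg
Hc = 38.9844 / 0.001015 = 38408.28 kJ/kg


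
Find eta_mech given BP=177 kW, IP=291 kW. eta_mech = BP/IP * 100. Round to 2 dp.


eta_mech = (BP / IP) * 100
Ratio = 177 / 291 = 0.6082
eta_mech = 0.6082 * 100 = 60.82%


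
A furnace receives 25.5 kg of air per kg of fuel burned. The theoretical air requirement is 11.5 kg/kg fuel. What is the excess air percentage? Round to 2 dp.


Excess air = actual - stoichiometric = 25.5 - 11.5 = 14.00 kg/kg fuel
Excess air % = (excess / stoich) * 100 = (14.00 / 11.5) * 100 = 121.74%


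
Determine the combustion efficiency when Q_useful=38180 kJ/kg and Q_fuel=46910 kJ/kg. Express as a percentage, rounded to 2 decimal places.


Efficiency = (Q_useful / Q_fuel) * 100
Efficiency = (38180 / 46910) * 100
Efficiency = 0.8139 * 100 = 81.39%


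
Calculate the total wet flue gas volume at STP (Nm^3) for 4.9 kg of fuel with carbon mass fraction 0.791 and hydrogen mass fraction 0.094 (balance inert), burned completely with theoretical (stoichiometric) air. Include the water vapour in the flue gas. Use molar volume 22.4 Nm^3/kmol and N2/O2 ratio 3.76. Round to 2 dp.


Per kg fuel: CO2 = (C/12 kmol)*22.4 = (0.791/12)*22.4 = 1.47653 Nm^3
Per kg fuel: H2O = (H/2 kmol)*22.4 = (0.094/2)*22.4 = 1.05280 Nm^3
O2 needed per kg fuel = C/12 + H/4 = 0.791/12 + 0.094/4 = 0.08941667 kmol
Per kg fuel: N2 = O2*3.76*22.4 = 0.08941667*3.76*22.4 = 7.53103 Nm^3
Total per kg = 1.47653 + 1.05280 + 7.53103 = 10.06036 Nm^3
Total = 10.06036 * 4.9 = 49.30 Nm^3


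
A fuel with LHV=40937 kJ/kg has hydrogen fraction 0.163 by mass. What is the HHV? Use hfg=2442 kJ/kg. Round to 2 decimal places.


HHV = LHV + hfg * 9 * H
Water addition = 2442 * 9 * 0.163 = 3582.414 kJ/kg
HHV = 40937 + 3582.414 = 44519.41 kJ/kg


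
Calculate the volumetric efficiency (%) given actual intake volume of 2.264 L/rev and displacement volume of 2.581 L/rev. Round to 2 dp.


eta_v = (V_actual / V_disp) * 100
Ratio = 2.264 / 2.581 = 0.8772
eta_v = 0.8772 * 100 = 87.72%


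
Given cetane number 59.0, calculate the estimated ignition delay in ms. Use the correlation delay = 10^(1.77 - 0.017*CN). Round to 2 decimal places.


delay = 10^(1.77 - 0.017*CN)
Exponent = 1.77 - 0.017*59.0 = 0.7670
delay = 10^0.7670 = 5.85 ms


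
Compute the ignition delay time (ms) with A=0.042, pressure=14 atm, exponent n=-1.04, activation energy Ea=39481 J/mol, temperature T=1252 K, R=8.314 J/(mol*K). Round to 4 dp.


tau = A * P^n * exp(Ea/(R*T))
P^n = 14^(-1.04) = 0.06427274
Ea/(R*T) = 39481/(8.314*1252) = 3.792921
exp(Ea/(R*T)) = 44.385861
tau = 0.042 * 0.06427274 * 44.385861 = 0.1198 ms


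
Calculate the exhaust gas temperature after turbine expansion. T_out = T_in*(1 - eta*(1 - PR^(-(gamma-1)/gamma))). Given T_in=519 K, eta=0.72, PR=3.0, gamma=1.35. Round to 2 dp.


T_out = T_in * (1 - eta * (1 - PR^(-(gamma-1)/gamma)))
Exponent = -(1.35-1)/1.35 = -0.25925926
PR^exp = 3.0^(-0.25925926) = 0.75214556
Factor = 1 - 0.72*(1 - 0.75214556) = 0.82154480
T_out = 519 * 0.82154480 = 426.38 K


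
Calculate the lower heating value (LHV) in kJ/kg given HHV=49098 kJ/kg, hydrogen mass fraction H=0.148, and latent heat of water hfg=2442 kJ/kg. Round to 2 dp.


LHV = HHV - hfg * 9 * H
Water correction = 2442 * 9 * 0.148 = 3252.744 kJ/kg
LHV = 49098 - 3252.744 = 45845.26 kJ/kg


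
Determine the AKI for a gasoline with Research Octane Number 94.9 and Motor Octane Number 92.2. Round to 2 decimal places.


AKI = (RON + MON) / 2
AKI = (94.9 + 92.2) / 2
AKI = 187.1 / 2 = 93.55


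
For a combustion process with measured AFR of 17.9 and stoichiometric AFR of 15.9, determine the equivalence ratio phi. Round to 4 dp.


phi = AFR_stoich / AFR_actual
phi = 15.9 / 17.9 = 0.8883


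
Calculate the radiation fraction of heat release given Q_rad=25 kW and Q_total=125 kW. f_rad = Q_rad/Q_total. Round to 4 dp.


f_rad = Q_rad / Q_total
f_rad = 25 / 125 = 0.2000


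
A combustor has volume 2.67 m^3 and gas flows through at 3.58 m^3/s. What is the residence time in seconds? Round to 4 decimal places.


tau = V / Q_flow
tau = 2.67 / 3.58 = 0.7458 s


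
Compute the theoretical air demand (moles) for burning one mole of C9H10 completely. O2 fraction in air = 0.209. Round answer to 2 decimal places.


Balanced combustion: C9H10 + 11.5 O2 -> 9 CO2 + 5 H2O
O2 needed = C + H/4 = 9 + 10/4 = 11.50 moles
Air moles = O2 / 0.209 = 11.50 / 0.209 = 55.02 moles air


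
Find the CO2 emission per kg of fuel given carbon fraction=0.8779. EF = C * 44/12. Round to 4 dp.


EF = C_frac * (M_CO2 / M_C)
EF = 0.8779 * (44/12)
EF = 0.8779 * 3.666667 = 3.2190 kg_CO2/kg_fuel


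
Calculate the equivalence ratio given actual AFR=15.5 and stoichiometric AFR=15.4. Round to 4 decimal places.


phi = AFR_stoich / AFR_actual
phi = 15.4 / 15.5 = 0.9935


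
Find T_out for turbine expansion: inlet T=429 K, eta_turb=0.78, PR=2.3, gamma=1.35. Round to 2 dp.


T_out = T_in * (1 - eta * (1 - PR^(-(gamma-1)/gamma)))
Exponent = -(1.35-1)/1.35 = -0.25925926
PR^exp = 2.3^(-0.25925926) = 0.80578413
Factor = 1 - 0.78*(1 - 0.80578413) = 0.84851162
T_out = 429 * 0.84851162 = 364.01 K


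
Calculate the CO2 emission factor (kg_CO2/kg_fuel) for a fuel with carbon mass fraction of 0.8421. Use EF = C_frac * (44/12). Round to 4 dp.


EF = C_frac * (M_CO2 / M_C)
EF = 0.8421 * (44/12)
EF = 0.8421 * 3.666667 = 3.0877 kg_CO2/kg_fuel


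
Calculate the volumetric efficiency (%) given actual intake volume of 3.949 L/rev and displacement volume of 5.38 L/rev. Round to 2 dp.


eta_v = (V_actual / V_disp) * 100
Ratio = 3.949 / 5.38 = 0.7340
eta_v = 0.7340 * 100 = 73.40%


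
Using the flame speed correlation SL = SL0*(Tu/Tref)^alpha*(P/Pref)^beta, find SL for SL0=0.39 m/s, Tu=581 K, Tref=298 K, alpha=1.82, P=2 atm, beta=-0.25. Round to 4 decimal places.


SL = SL0 * (Tu/Tref)^alpha * (P/Pref)^beta
T ratio = 581/298 = 1.94966443
(T ratio)^alpha = 1.94966443^1.82 = 3.370753
(P/Pref)^beta = 2^(-0.25) = 0.840896
SL = 0.39 * 3.370753 * 0.840896 = 1.1054 m/s


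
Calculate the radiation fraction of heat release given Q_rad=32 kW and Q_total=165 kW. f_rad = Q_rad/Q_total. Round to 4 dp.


f_rad = Q_rad / Q_total
f_rad = 32 / 165 = 0.1939


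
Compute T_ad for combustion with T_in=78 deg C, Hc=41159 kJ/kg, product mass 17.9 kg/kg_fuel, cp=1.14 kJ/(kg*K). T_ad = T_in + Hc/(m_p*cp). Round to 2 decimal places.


T_ad = T_in + Hc / (m_p * cp)
Denominator = 17.9 * 1.14 = 20.4060
Temperature rise = 41159 / 20.4060 = 2017.00 K
T_ad = 78 + 2017.00 = 2095.00 deg C


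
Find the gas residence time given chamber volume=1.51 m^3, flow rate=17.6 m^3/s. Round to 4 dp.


tau = V / Q_flow
tau = 1.51 / 17.6 = 0.0858 s


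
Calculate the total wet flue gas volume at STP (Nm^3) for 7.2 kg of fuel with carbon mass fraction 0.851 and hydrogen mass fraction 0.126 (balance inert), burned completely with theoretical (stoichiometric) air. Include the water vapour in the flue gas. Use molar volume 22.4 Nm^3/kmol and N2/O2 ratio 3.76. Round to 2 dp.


Per kg fuel: CO2 = (C/12 kmol)*22.4 = (0.851/12)*22.4 = 1.58853 Nm^3
Per kg fuel: H2O = (H/2 kmol)*22.4 = (0.126/2)*22.4 = 1.41120 Nm^3
O2 needed per kg fuel = C/12 + H/4 = 0.851/12 + 0.126/4 = 0.10241667 kmol
Per kg fuel: N2 = O2*3.76*22.4 = 0.10241667*3.76*22.4 = 8.62594 Nm^3
Total per kg = 1.58853 + 1.41120 + 8.62594 = 11.62567 Nm^3
Total = 11.62567 * 7.2 = 83.70 Nm^3


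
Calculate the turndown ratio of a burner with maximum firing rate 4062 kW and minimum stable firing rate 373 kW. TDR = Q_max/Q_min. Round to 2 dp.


TDR = Q_max / Q_min
TDR = 4062 / 373 = 10.89


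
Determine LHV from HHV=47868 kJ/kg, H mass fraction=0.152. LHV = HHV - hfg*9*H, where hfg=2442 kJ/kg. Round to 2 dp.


LHV = HHV - hfg * 9 * H
Water correction = 2442 * 9 * 0.152 = 3340.656 kJ/kg
LHV = 47868 - 3340.656 = 44527.34 kJ/kg


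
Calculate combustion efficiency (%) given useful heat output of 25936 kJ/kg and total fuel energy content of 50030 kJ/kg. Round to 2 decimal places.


Efficiency = (Q_useful / Q_fuel) * 100
Efficiency = (25936 / 50030) * 100
Efficiency = 0.5184 * 100 = 51.84%


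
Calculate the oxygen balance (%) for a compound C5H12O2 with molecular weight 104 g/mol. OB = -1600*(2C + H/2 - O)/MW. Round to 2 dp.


OB = -1600 * (2C + H/2 - O) / MW
Inner = 2*5 + 12/2 - 2 = 14.00
OB = -1600 * 14.00 / 104 = -215.38%


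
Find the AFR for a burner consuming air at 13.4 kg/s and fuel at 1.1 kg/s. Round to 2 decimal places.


AFR = m_air / m_fuel
AFR = 13.4 / 1.1 = 12.18


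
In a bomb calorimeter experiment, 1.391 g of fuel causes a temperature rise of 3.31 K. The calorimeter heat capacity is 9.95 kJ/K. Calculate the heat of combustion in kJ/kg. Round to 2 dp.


Hc = C_cal * delta_T / m_fuel
Q_released = 9.95 * 3.31 = 32.9345 kJ
m_fuel = 1.391 g = 1.391/1000 kg = 0.001391 kg
Hc = 32.9345 / 0.001391 = 23676.85 kJ/kg


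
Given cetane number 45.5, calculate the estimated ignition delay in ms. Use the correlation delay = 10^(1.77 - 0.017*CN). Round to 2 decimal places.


delay = 10^(1.77 - 0.017*CN)
Exponent = 1.77 - 0.017*45.5 = 0.9965
delay = 10^0.9965 = 9.92 ms


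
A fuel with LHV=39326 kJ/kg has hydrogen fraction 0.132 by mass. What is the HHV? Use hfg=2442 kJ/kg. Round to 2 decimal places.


HHV = LHV + hfg * 9 * H
Water addition = 2442 * 9 * 0.132 = 2901.096 kJ/kg
HHV = 39326 + 2901.096 = 42227.10 kJ/kg


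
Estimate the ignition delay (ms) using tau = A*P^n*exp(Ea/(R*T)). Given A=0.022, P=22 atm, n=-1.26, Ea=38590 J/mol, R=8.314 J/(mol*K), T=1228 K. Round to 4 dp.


tau = A * P^n * exp(Ea/(R*T))
P^n = 22^(-1.26) = 0.02034920
Ea/(R*T) = 38590/(8.314*1228) = 3.779779
exp(Ea/(R*T)) = 43.806353
tau = 0.022 * 0.02034920 * 43.806353 = 0.0196 ms


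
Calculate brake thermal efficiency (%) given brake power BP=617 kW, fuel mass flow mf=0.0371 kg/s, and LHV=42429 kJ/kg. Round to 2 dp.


eta_BTE = (BP / (mf * LHV)) * 100
Denominator = 0.0371 * 42429 = 1574.1159 kW
eta_BTE = (617 / 1574.1159) * 100 = 39.20%


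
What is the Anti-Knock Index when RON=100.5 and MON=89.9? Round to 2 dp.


AKI = (RON + MON) / 2
AKI = (100.5 + 89.9) / 2
AKI = 190.4 / 2 = 95.20


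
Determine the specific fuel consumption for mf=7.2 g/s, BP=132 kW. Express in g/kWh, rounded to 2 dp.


SFC = (mf / BP) * 3600
Rate = 7.2 / 132 = 0.054545 g/(s*kW)
SFC = 0.054545 * 3600 = 196.36 g/kWh


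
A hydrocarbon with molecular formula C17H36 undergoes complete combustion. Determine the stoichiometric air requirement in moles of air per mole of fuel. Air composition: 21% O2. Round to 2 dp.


Balanced combustion: C17H36 + 26 O2 -> 17 CO2 + 18 H2O
O2 needed = C + H/4 = 17 + 36/4 = 26.00 moles
Air moles = O2 / 0.21 = 26.00 / 0.21 = 123.81 moles air


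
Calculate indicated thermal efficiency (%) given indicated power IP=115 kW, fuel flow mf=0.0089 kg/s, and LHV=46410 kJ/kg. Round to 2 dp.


eta_ith = (IP / (mf * LHV)) * 100
Denominator = 0.0089 * 46410 = 413.0490 kW
eta_ith = (115 / 413.0490) * 100 = 27.84%


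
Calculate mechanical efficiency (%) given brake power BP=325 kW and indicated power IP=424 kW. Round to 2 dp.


eta_mech = (BP / IP) * 100
Ratio = 325 / 424 = 0.7665
eta_mech = 0.7665 * 100 = 76.65%


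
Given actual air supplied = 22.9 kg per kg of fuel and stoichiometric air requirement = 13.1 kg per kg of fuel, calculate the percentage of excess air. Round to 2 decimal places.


Excess air = actual - stoichiometric = 22.9 - 13.1 = 9.80 kg/kg fuel
Excess air % = (excess / stoich) * 100 = (9.80 / 13.1) * 100 = 74.81%
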